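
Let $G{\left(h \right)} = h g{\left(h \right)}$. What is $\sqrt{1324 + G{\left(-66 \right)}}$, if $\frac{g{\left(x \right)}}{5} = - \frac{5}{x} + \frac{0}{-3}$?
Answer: $\sqrt{1299} \approx 36.042$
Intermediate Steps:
$g{\left(x \right)} = - \frac{25}{x}$ ($g{\left(x \right)} = 5 \left(- \frac{5}{x} + \frac{0}{-3}\right) = 5 \left(- \frac{5}{x} + 0 \left(- \frac{1}{3}\right)\right) = 5 \left(- \frac{5}{x} + 0\right) = 5 \left(- \frac{5}{x}\right) = - \frac{25}{x}$)
$G{\left(h \right)} = -25$ ($G{\left(h \right)} = h \left(- \frac{25}{h}\right) = -25$)
$\sqrt{1324 + G{\left(-66 \right)}} = \sqrt{1324 - 25} = \sqrt{1299}$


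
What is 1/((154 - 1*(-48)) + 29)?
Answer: 1/231 ≈ 0.0043290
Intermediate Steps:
1/((154 - 1*(-48)) + 29) = 1/((154 + 48) + 29) = 1/(202 + 29) = 1/231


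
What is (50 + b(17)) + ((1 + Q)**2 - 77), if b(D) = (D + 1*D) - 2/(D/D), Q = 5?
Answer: 41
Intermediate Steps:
b(D) = -2 + 2*D (b(D) = (D + D) - 2/1 = 2*D - 2*1 = 2*D - 2 = -2 + 2*D)
(50 + b(17)) + ((1 + Q)**2 - 77) = (50 + (-2 + 2*17)) + ((1 + 5)**2 - 77) = (50 + (-2 + 34)) + (6**2 - 77) = (50 + 32) + (36 - 77) = 82 - 41 = 41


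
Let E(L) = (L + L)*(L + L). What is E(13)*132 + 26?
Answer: 89258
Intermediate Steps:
E(L) = 4*L² (E(L) = (2*L)*(2*L) = 4*L²)
E(13)*132 + 26 = (4*13²)*132 + 26 = (4*169)*132 + 26 = 676*132 + 26 = 89232 + 26 = 89258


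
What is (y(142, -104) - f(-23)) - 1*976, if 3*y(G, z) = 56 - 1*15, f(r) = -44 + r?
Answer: -2686/3 ≈ -895.33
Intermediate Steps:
y(G, z) = 41/3 (y(G, z) = (56 - 1*15)/3 = (56 - 15)/3 = (1/3)*41 = 41/3)
(y(142, -104) - f(-23)) - 1*976 = (41/3 - (-44 - 23)) - 1*976 = (41/3 - 1*(-67)) - 976 = (41/3 + 67) - 976 = 242/3 - 976 = -2686/3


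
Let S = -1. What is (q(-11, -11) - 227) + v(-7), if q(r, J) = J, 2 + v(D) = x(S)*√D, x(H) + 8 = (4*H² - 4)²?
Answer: -240 - 8*I*√7 ≈ -240.0 - 21.166*I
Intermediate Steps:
x(H) = -8 + (-4 + 4*H²)² (x(H) = -8 + (4*H² - 4)² = -8 + (-4 + 4*H²)²)
v(D) = -2 - 8*√D (v(D) = -2 + (-8 + 16*(-1 + (-1)²)²)*√D = -2 + (-8 + 16*(-1 + 1)²)*√D = -2 + (-8 + 16*0²)*√D = -2 + (-8 + 16*0)*√D = -2 + (-8 + 0)*√D = -2 - 8*√D)
(q(-11, -11) - 227) + v(-7) = (-11 - 227) + (-2 - 8*I*√7) = -238 + (-2 - 8*I*√7) = -240 - 8*I*√7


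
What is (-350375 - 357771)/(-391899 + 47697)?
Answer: 354073/172101 ≈ 2.0574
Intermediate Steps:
(-350375 - 357771)/(-391899 + 47697) = -708146/(-344202) = -708146*(-1/344202) = 354073/172101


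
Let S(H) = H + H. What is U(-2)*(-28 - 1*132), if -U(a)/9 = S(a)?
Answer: -5760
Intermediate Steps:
S(H) = 2*H
U(a) = -18*a
U(-2)*(-28 - 1*132) = (-18*(-2))*(-28 - 1*132) = 36*(-28 - 132) = 36*(-160) = -5760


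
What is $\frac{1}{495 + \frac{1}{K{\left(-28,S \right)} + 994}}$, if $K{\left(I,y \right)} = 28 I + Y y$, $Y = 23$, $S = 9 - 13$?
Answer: $\frac{118}{58411} \approx 0.0020202$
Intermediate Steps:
$S = -4$
$K{\left(I,y \right)} = 23 y + 28 I$ ($K{\left(I,y \right)} = 28 I + 23 y = 23 y + 28 I$)
$\frac{1}{495 + \frac{1}{K{\left(-28,S \right)} + 994}} = \frac{1}{495 + \frac{1}{\left(23 \left(-4\right) + 28 \left(-28\right)\right) + 994}} = \frac{1}{495 + \frac{1}{\left(-92 - 784\right) + 994}} = \frac{1}{495 + \frac{1}{-876 + 994}} = \frac{1}{495 + \frac{1}{118}} = \frac{1}{\frac{58411}{118}} = \frac{118}{58411}$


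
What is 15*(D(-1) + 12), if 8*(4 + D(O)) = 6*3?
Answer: 615/4 ≈ 153.75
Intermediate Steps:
D(O) = -7/4 (D(O) = -4 + (6*3)/8 = -4 + (⅛)*18 = -4 + 9/4 = -7/4)
15*(D(-1) + 12) = 15*(-7/4 + 12) = 15*(41/4) = 615/4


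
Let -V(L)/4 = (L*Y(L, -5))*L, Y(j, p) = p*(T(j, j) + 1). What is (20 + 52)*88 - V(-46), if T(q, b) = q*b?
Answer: -89585104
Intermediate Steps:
T(q, b) = b*q
Y(j, p) = p*(1 + j²) (Y(j, p) = p*(j*j + 1) = p*(j² + 1) = p*(1 + j²))
V(L) = -4*L²*(-5 - 5*L²) (V(L) = -4*L*(-5*(1 + L²))*L = -4*L*(-5 - 5*L²)*L = -4*L²*(-5 - 5*L²))
(20 + 52)*88 - V(-46) = (20 + 52)*88 - 20*(-46)²*(1 + (-46)²) = 72*88 - 20*2116*(1 + 2116) = 6336 - 20*2116*2117 = 6336 - 1*89591440 = 6336 - 89591440 = -89585104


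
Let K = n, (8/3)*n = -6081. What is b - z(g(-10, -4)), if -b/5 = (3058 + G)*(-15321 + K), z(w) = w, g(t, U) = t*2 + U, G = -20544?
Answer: -6155552769/4 ≈ -1.5389e+9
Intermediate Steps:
n = -18243/8 (n = (3/8)*(-6081) = -18243/8 ≈ -2280.4)
g(t, U) = U + 2*t (g(t, U) = 2*t + U = U + 2*t)
K = -18243/8 ≈ -2280.4
b = -6155552865/4 (b = -5*(3058 - 20544)*(-15321 - 18243/8) = -(-87430)*(-140811)/8 = -5*1231110573/4 = -6155552865/4 ≈ -1.5389e+9)
b - z(g(-10, -4)) = -6155552865/4 - (-4 + 2*(-10)) = -6155552865/4 - (-4 - 20) = -6155552865/4 - 1*(-24) = -6155552865/4 + 24 = -6155552769/4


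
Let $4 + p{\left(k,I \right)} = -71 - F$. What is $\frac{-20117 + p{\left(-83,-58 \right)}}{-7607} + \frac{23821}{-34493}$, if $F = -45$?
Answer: $\frac{513724124}{262388251} \approx 1.9579$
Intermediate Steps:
$p{\left(k,I \right)} = -30$ ($p{\left(k,I \right)} = -4 - 26 = -30$)
$\frac{-20117 + p{\left(-83,-58 \right)}}{-7607} + \frac{23821}{-34493} = \frac{-20117 - 30}{-7607} + \frac{23821}{-34493} = \left(-20147\right) \left(- \frac{1}{7607}\right) + 23821 \left(- \frac{1}{34493}\right) = \frac{20147}{7607} - \frac{23821}{34493} = \frac{513724124}{262388251}$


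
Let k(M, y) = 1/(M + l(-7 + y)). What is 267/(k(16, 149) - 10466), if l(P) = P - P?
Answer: -4272/167455 ≈ -0.025511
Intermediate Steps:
l(P) = 0
k(M, y) = 1/M (k(M, y) = 1/(M + 0) = 1/M)
267/(k(16, 149) - 10466) = 267/(1/16 - 10466) = 267/(-167455/16) = 267*(-16/167455) = -4272/167455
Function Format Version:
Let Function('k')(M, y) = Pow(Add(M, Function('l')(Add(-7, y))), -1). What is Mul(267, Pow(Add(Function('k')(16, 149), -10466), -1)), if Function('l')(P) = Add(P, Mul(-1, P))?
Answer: Rational(-4272, 167455) ≈ -0.025511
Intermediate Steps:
Function('l')(P) = 0
Function('k')(M, y) = Pow(M, -1) (Function('k')(M, y) = Pow(Add(M, 0), -1) = Pow(M, -1))
Mul(267, Pow(Add(Function('k')(16, 149), -10466), -1)) = Mul(267, Pow(Add(Pow(16, -1), -10466), -1)) = Mul(267, Pow(Add(Rational(1, 16), -10466), -1)) = Mul(267, Pow(Rational(-167455, 16), -1)) = Mul(267, Rational(-16, 167455)) = Rational(-4272, 167455)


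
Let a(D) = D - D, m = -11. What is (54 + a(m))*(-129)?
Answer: -6966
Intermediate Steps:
a(D) = 0
(54 + a(m))*(-129) = (54 + 0)*(-129) = 54*(-129) = -6966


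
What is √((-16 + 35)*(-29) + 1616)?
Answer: √1065 ≈ 32.634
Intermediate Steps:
√((-16 + 35)*(-29) + 1616) = √(19*(-29) + 1616) = √(-551 + 1616) = √1065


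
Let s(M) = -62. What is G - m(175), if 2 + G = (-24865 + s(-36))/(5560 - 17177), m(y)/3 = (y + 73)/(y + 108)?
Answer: -8163929/3287611 ≈ -2.4832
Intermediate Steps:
m(y) = 3*(73 + y)/(108 + y) (m(y) = 3*((y + 73)/(y + 108)) = 3*((73 + y)/(108 + y)) = 3*(73 + y)/(108 + y))
G = 1693/11617 (G = -2 + (-24865 - 62)/(5560 - 17177) = -2 - 24927/(-11617) = -2 - 24927*(-1/11617) = -2 + 24927/11617 = 1693/11617 ≈ 0.14573)
G - m(175) = 1693/11617 - 3*(73 + 175)/(108 + 175) = 1693/11617 - 3*248/283 = 1693/11617 - 1*744/283 = 1693/11617 - 744/283 = -8163929/3287611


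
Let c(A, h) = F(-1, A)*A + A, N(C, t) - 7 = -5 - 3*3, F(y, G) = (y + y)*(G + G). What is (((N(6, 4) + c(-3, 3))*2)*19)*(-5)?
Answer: 8740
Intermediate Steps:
F(y, G) = 4*G*y (F(y, G) = (2*y)*(2*G) = 4*G*y)
N(C, t) = -7 (N(C, t) = 7 + (-5 - 3*3) = 7 + (-5 - 9) = 7 - 14 = -7)
c(A, h) = A - 4*A² (c(A, h) = (4*A*(-1))*A + A = (-4*A)*A + A = -4*A² + A = A - 4*A²)
(((N(6, 4) + c(-3, 3))*2)*19)*(-5) = (((-7 - 3*(1 - 4*(-3)))*2)*19)*(-5) = (((-7 - 3*(1 + 12))*2)*19)*(-5) = (((-7 - 3*13)*2)*19)*(-5) = (((-7 - 39)*2)*19)*(-5) = (-46*2*19)*(-5) = -92*19*(-5) = -1748*(-5) = 8740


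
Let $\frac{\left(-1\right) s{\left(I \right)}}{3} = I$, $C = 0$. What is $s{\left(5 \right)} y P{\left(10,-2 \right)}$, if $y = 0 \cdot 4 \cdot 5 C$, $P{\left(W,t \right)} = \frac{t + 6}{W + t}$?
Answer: $0$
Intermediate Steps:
$P{\left(W,t \right)} = \frac{6 + t}{W + t}$
$s{\left(I \right)} = - 3 I$
$y = 0$ ($y = 0 \cdot 4 \cdot 5 \cdot 0 = 0 \cdot 20 \cdot 0 = 0 \cdot 0 = 0$)
$s{\left(5 \right)} y P{\left(10,-2 \right)} = \left(-3\right) 5 \cdot 0 \frac{6 - 2}{10 - 2} = \left(-15\right) 0 \cdot \frac{1}{8} \cdot 4 = 0 \cdot \frac{1}{8} \cdot 4 = 0 \cdot \frac{1}{2} = 0$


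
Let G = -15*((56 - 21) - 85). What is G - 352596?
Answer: -351846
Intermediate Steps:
G = 750 (G = -15*(35 - 85) = -15*(-50) = 750)
G - 352596 = 750 - 352596 = -351846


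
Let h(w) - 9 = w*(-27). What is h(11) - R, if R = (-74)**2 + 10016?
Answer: -15780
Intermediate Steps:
h(w) = 9 - 27*w (h(w) = 9 + w*(-27) = 9 - 27*w)
R = 15492 (R = 5476 + 10016 = 15492)
h(11) - R = (9 - 27*11) - 1*15492 = (9 - 297) - 15492 = -288 - 15492 = -15780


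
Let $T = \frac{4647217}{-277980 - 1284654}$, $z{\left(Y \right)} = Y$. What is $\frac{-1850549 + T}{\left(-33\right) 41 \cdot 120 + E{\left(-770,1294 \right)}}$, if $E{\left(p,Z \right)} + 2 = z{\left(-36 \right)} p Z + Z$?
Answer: $- \frac{2891735433283}{55799491204008} \approx -0.051824$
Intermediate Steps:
$T = - \frac{4647217}{1562634}$ ($T = \frac{4647217}{-277980 - 1284654} = \frac{4647217}{-1562634} = 4647217 \left(- \frac{1}{1562634}\right) = - \frac{4647217}{1562634} \approx -2.974$)
$E{\left(p,Z \right)} = -2 + Z - 36 Z p$ ($E{\left(p,Z \right)} = -2 + \left(- 36 p Z + Z\right) = -2 - \left(- Z + 36 Z p\right) = -2 + Z - 36 Z p$)
$\frac{-1850549 + T}{\left(-33\right) 41 \cdot 120 + E{\left(-770,1294 \right)}} = \frac{-1850549 - \frac{4647217}{1562634}}{\left(-33\right) 41 \cdot 120 - \left(-1292 - 35869680\right)} = - \frac{2891735433283}{1562634 \left(\left(-1353\right) 120 + \left(-2 + 1294 + 35869680\right)\right)} = - \frac{2891735433283}{1562634 \left(-162360 + 35870972\right)} = - \frac{2891735433283}{1562634 \cdot 35708612} = \left(- \frac{2891735433283}{1562634}\right) \frac{1}{35708612} = - \frac{2891735433283}{55799491204008}$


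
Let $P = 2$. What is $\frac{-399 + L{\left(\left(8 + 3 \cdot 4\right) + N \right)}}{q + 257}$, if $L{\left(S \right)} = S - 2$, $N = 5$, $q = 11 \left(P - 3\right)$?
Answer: $- \frac{188}{123} \approx -1.5285$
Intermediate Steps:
$q = -11$ ($q = 11 \left(2 - 3\right) = 11 \left(-1\right) = -11$)
$L{\left(S \right)} = -2 + S$
$\frac{-399 + L{\left(\left(8 + 3 \cdot 4\right) + N \right)}}{q + 257} = \frac{-399 + \left(-2 + \left(\left(8 + 3 \cdot 4\right) + 5\right)\right)}{-11 + 257} = \frac{-399 + \left(-2 + \left(\left(8 + 12\right) + 5\right)\right)}{246} = \left(-399 + \left(-2 + \left(20 + 5\right)\right)\right) \frac{1}{246} = \left(-399 + \left(-2 + 25\right)\right) \frac{1}{246} = \left(-399 + 23\right) \frac{1}{246} = \left(-376\right) \frac{1}{246} = - \frac{188}{123}$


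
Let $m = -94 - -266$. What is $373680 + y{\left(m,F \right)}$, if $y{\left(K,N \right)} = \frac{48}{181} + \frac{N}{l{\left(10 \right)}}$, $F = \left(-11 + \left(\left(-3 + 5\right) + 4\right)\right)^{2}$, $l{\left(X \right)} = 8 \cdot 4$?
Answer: $\frac{2164360621}{5792} \approx 3.7368 \cdot 10^{5}$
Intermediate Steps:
$m = 172$ ($m = -94 + 266 = 172$)
$l{\left(X \right)} = 32$
$F = 25$ ($F = \left(-11 + \left(2 + 4\right)\right)^{2} = \left(-11 + 6\right)^{2} = \left(-5\right)^{2} = 25$)
$y{\left(K,N \right)} = \frac{48}{181} + \frac{N}{32}$
$373680 + y{\left(m,F \right)} = 373680 + \left(\frac{48}{181} + \frac{1}{32} \cdot 25\right) = 373680 + \left(\frac{48}{181} + \frac{25}{32}\right) = 373680 + \frac{6061}{5792} = \frac{2164360621}{5792}$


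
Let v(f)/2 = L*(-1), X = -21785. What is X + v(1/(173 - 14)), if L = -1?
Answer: -21783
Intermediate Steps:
v(f) = 2 (v(f) = 2*(-1*(-1)) = 2*1 = 2)
X + v(1/(173 - 14)) = -21785 + 2 = -21783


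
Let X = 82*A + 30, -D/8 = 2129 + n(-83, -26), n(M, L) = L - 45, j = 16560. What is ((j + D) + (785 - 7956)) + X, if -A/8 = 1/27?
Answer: -190871/27 ≈ -7069.3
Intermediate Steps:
A = -8/27 ≈ -0.29630
n(M, L) = -45 + L
D = -16464 (D = -8*(2129 + (-45 - 26)) = -8*(2129 - 71) = -8*2058 = -16464)
X = 154/27 (X = 82*(-8/27) + 30 = -656/27 + 30 = 154/27 ≈ 5.7037)
((j + D) + (785 - 7956)) + X = ((16560 - 16464) + (785 - 7956)) + 154/27 = (96 - 7171) + 154/27 = -7075 + 154/27 = -190871/27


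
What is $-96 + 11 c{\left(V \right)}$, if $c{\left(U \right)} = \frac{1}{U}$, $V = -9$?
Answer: $- \frac{875}{9} \approx -97.222$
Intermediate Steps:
$-96 + 11 c{\left(V \right)} = -96 + \frac{11}{-9} = -96 + 11 \left(- \frac{1}{9}\right) = -96 - \frac{11}{9} = - \frac{875}{9}$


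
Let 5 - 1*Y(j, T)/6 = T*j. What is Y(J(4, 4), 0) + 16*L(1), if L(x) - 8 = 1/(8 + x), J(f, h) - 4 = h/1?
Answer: 1438/9 ≈ 159.78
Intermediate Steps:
J(f, h) = 4 + h (J(f, h) = 4 + h/1 = 4 + h*1 = 4 + h)
Y(j, T) = 30 - 6*T*j
L(x) = 8 + 1/(8 + x)
Y(J(4, 4), 0) + 16*L(1) = (30 - 6*0*(4 + 4)) + 16*((65 + 8*1)/(8 + 1)) = (30 - 6*0*8) + 16*((65 + 8)/9) = (30 + 0) + 16*((1/9)*73) = 30 + 16*(73/9) = 30 + 1168/9 = 1438/9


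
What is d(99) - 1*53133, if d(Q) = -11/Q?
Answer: -478198/9 ≈ -53133.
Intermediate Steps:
d(99) - 1*53133 = -11/99 - 1*53133 = -11*1/99 - 53133 = -⅑ - 53133 = -478198/9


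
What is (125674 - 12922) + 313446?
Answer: 426198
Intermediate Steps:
(125674 - 12922) + 313446 = 112752 + 313446 = 426198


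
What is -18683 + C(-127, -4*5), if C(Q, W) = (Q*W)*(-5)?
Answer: -31383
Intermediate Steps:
C(Q, W) = -5*Q*W
-18683 + C(-127, -4*5) = -18683 - 5*(-127)*(-4*5) = -18683 - 5*(-127)*(-20) = -18683 - 12700 = -31383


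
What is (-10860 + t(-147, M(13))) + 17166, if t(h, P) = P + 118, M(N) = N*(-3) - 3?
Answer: 6382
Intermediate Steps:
M(N) = -3 - 3*N (M(N) = -3*N - 3 = -3 - 3*N)
t(h, P) = 118 + P
(-10860 + t(-147, M(13))) + 17166 = (-10860 + (118 + (-3 - 3*13))) + 17166 = (-10860 + (118 + (-3 - 39))) + 17166 = (-10860 + (118 - 42)) + 17166 = (-10860 + 76) + 17166 = -10784 + 17166 = 6382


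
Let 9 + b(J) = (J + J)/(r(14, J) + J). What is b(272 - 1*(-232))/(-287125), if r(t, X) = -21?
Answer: 159/6603875 ≈ 2.4077e-5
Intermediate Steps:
b(J) = -9 + 2*J/(-21 + J) (b(J) = -9 + (J + J)/(-21 + J) = -9 + (2*J)/(-21 + J) = -9 + 2*J/(-21 + J))
b(272 - 1*(-232))/(-287125) = (7*(27 - (272 - 1*(-232)))/(-21 + (272 - 1*(-232))))/(-287125) = (7*(27 - (272 + 232))/(-21 + (272 + 232)))*(-1/287125) = (7*(27 - 1*504)/(-21 + 504))*(-1/287125) = (7*(27 - 504)/483)*(-1/287125) = (7*(1/483)*(-477))*(-1/287125) = -159/23*(-1/287125) = 159/6603875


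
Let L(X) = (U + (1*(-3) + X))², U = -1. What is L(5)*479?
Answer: 479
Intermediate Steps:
L(X) = (-4 + X)² (L(X) = (-1 + (1*(-3) + X))² = (-1 + (-3 + X))² = (-4 + X)²)
L(5)*479 = (-4 + 5)²*479 = 1²*479 = 1*479 = 479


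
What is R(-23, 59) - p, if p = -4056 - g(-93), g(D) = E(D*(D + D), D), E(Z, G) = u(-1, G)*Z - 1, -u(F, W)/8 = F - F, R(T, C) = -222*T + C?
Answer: 9220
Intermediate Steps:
R(T, C) = C - 222*T
u(F, W) = 0 (u(F, W) = -8*(F - F) = -8*0 = 0)
E(Z, G) = -1 (E(Z, G) = 0*Z - 1 = 0 - 1 = -1)
g(D) = -1
p = -4055 (p = -4056 - 1*(-1) = -4056 + 1 = -4055)
R(-23, 59) - p = (59 - 222*(-23)) - 1*(-4055) = (59 + 5106) + 4055 = 5165 + 4055 = 9220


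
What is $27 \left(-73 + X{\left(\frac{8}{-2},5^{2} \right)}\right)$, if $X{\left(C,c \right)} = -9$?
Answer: $-2214$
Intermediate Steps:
$27 \left(-73 + X{\left(\frac{8}{-2},5^{2} \right)}\right) = 27 \left(-73 - 9\right) = 27 \left(-82\right) = -2214$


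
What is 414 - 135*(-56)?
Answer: 7974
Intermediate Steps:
414 - 135*(-56) = 414 + 7560 = 7974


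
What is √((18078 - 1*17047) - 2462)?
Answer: 3*I*√159 ≈ 37.829*I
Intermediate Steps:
√((18078 - 1*17047) - 2462) = √((18078 - 17047) - 2462) = √(1031 - 2462) = √(-1431) = 3*I*√159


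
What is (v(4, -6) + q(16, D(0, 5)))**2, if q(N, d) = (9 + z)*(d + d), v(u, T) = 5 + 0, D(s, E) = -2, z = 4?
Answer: 2209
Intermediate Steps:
v(u, T) = 5
q(N, d) = 26*d (q(N, d) = (9 + 4)*(d + d) = 13*(2*d) = 26*d)
(v(4, -6) + q(16, D(0, 5)))**2 = (5 + 26*(-2))**2 = (5 - 52)**2 = (-47)**2 = 2209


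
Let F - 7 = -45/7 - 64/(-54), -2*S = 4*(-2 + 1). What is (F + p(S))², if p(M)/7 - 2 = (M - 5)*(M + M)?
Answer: 166358404/35721 ≈ 4657.2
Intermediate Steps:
S = 2 (S = -2*(-2 + 1) = -2*(-1) = -½*(-4) = 2)
p(M) = 14 + 14*M*(-5 + M) (p(M) = 14 + 7*((M - 5)*(M + M)) = 14 + 7*((-5 + M)*(2*M)) = 14 + 7*(2*M*(-5 + M)) = 14 + 14*M*(-5 + M))
F = 332/189 (F = 7 + (-45/7 - 64/(-54)) = 7 + (-45*⅐ - 64*(-1/54)) = 7 + (-45/7 + 32/27) = 7 - 991/189 = 332/189 ≈ 1.7566)
(F + p(S))² = (332/189 + (14 - 70*2 + 14*2²))² = (332/189 + (14 - 140 + 14*4))² = (332/189 + (14 - 140 + 56))² = (332/189 - 70)² = (-12898/189)² = 166358404/35721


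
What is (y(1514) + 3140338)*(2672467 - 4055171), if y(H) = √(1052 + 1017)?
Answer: -4342157913952 - 1382704*√2069 ≈ -4.3422e+12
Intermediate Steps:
y(H) = √2069
(y(1514) + 3140338)*(2672467 - 4055171) = (√2069 + 3140338)*(2672467 - 4055171) = (3140338 + √2069)*(-1382704) = -4342157913952 - 1382704*√2069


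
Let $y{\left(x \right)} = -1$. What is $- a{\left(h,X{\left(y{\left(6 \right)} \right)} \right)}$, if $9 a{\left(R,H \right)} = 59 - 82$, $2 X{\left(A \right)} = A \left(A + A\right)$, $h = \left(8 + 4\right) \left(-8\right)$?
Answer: $\frac{23}{9} \approx 2.5556$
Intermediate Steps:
$h = -96$ ($h = 12 \left(-8\right) = -96$)
$X{\left(A \right)} = A^{2}$ ($X{\left(A \right)} = \frac{A \left(A + A\right)}{2} = \frac{A 2 A}{2} = \frac{2 A^{2}}{2} = A^{2}$)
$a{\left(R,H \right)} = - \frac{23}{9}$ ($a{\left(R,H \right)} = \frac{59 - 82}{9} = \frac{1}{9} \left(-23\right) = - \frac{23}{9}$)
$- a{\left(h,X{\left(y{\left(6 \right)} \right)} \right)} = \left(-1\right) \left(- \frac{23}{9}\right) = \frac{23}{9}$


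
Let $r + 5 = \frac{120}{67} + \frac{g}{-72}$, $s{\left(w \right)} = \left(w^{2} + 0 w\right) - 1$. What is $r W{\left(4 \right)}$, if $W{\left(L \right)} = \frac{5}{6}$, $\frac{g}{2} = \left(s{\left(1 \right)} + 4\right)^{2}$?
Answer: $- \frac{11015}{3618} \approx -3.0445$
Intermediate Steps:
$s{\left(w \right)} = -1 + w^{2}$ ($s{\left(w \right)} = \left(w^{2} + 0\right) - 1 = w^{2} - 1 = -1 + w^{2}$)
$g = 32$ ($g = 2 \left(\left(-1 + 1^{2}\right) + 4\right)^{2} = 2 \left(\left(-1 + 1\right) + 4\right)^{2} = 2 \left(0 + 4\right)^{2} = 2 \cdot 4^{2} = 2 \cdot 16 = 32$)
$W{\left(L \right)} = \frac{5}{6}$ ($W{\left(L \right)} = 5 \cdot \frac{1}{6} = \frac{5}{6}$)
$r = - \frac{2203}{603}$ ($r = -5 + \left(\frac{120}{67} + \frac{32}{-72}\right) = -5 + \left(120 \cdot \frac{1}{67} + 32 \left(- \frac{1}{72}\right)\right) = -5 + \left(\frac{120}{67} - \frac{4}{9}\right) = -5 + \frac{812}{603} = - \frac{2203}{603} \approx -3.6534$)
$r W{\left(4 \right)} = \left(- \frac{2203}{603}\right) \frac{5}{6} = - \frac{11015}{3618}$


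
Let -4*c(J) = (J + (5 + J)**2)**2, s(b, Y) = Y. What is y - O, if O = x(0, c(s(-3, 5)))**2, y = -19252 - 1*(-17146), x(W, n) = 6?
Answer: -2142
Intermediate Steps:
c(J) = -(J + (5 + J)**2)**2/4
y = -2106 (y = -19252 + 17146 = -2106)
O = 36 (O = 6**2 = 36)
y - O = -2106 - 1*36 = -2106 - 36 = -2142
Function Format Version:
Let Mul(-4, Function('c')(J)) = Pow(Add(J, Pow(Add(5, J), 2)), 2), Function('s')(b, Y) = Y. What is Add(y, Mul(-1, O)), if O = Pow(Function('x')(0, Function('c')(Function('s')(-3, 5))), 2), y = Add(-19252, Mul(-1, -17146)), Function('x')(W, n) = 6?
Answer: -2142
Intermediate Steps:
Function('c')(J) = Mul(Rational(-1, 4), Pow(Add(J, Pow(Add(5, J), 2)), 2))
y = -2106 (y = Add(-19252, 17146) = -2106)
O = 36 (O = Pow(6, 2) = 36)
Add(y, Mul(-1, O)) = Add(-2106, Mul(-1, 36)) = Add(-2106, -36) = -2142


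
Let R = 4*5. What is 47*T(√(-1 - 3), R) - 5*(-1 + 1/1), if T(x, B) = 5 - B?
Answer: -705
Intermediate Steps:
R = 20
47*T(√(-1 - 3), R) - 5*(-1 + 1/1) = 47*(5 - 1*20) - 5*(-1 + 1/1) = 47*(5 - 20) - 5*(-1 + 1) = 47*(-15) - 5*0 = -705 + 0 = -705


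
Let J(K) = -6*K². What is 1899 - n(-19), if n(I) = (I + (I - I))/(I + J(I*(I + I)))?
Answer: 312607682/164617 ≈ 1899.0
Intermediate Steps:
n(I) = I/(I - 24*I⁴) (n(I) = (I + (I - I))/(I - 6*I²*(I + I)²) = (I + 0)/(I - 6*4*I⁴) = I/(I - 6*4*I⁴) = I/(I - 24*I⁴))
1899 - n(-19) = 1899 - (-1)/(-1 + 24*(-19)³) = 1899 - (-1)/(-1 + 24*(-6859)) = 1899 - (-1)/(-1 - 164616) = 1899 - (-1)/(-164617) = 1899 - (-1)*(-1)/164617 = 1899 - 1*1/164617 = 1899 - 1/164617 = 312607682/164617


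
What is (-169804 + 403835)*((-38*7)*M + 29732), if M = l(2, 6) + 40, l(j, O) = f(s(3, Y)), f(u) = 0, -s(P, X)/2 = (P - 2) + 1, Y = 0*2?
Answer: 4468119852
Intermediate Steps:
Y = 0
s(P, X) = 2 - 2*P (s(P, X) = -2*((P - 2) + 1) = -2*((-2 + P) + 1) = -2*(-1 + P) = 2 - 2*P)
l(j, O) = 0
M = 40 (M = 0 + 40 = 40)
(-169804 + 403835)*((-38*7)*M + 29732) = (-169804 + 403835)*(-38*7*40 + 29732) = 234031*(-266*40 + 29732) = 234031*(-10640 + 29732) = 234031*19092 = 4468119852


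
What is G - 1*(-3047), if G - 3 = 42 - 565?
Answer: 2527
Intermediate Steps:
G = -520 (G = 3 + (42 - 565) = 3 - 523 = -520)
G - 1*(-3047) = -520 - 1*(-3047) = -520 + 3047 = 2527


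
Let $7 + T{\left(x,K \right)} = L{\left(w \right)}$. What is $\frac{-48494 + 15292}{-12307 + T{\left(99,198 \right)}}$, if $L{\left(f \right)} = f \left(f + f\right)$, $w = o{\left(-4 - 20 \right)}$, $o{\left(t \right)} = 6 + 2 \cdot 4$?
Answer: $\frac{16601}{5961} \approx 2.7849$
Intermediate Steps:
$o{\left(t \right)} = 14$ ($o{\left(t \right)} = 6 + 8 = 14$)
$w = 14$
$L{\left(f \right)} = 2 f^{2}$ ($L{\left(f \right)} = f 2 f = 2 f^{2}$)
$T{\left(x,K \right)} = 385$ ($T{\left(x,K \right)} = -7 + 2 \cdot 14^{2} = -7 + 2 \cdot 196 = -7 + 392 = 385$)
$\frac{-48494 + 15292}{-12307 + T{\left(99,198 \right)}} = \frac{-48494 + 15292}{-12307 + 385} = - \frac{33202}{-11922} = \left(-33202\right) \left(- \frac{1}{11922}\right) = \frac{16601}{5961}$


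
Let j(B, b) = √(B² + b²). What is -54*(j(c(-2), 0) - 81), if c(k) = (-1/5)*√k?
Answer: 4374 - 54*I*√2/5 ≈ 4374.0 - 15.274*I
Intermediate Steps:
c(k) = -√k/5 (c(k) = (-1*⅕)*√k = -√k/5)
-54*(j(c(-2), 0) - 81) = -54*(√((-I*√2/5)² + 0²) - 81) = -54*(√((-I*√2/5)² + 0) - 81) = -54*(√(-2/25 + 0) - 81) = -54*(√(-2/25) - 81) = -54*(I*√2/5 - 81) = -54*(-81 + I*√2/5) = 4374 - 54*I*√2/5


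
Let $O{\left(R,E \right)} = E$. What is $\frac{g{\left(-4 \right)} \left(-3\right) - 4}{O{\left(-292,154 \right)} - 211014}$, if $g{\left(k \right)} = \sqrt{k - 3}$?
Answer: $\frac{1}{52715} + \frac{3 i \sqrt{7}}{210860} \approx 1.897 \cdot 10^{-5} + 3.7642 \cdot 10^{-5} i$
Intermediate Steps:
$g{\left(k \right)} = \sqrt{-3 + k}$
$\frac{g{\left(-4 \right)} \left(-3\right) - 4}{O{\left(-292,154 \right)} - 211014} = \frac{\sqrt{-3 - 4} \left(-3\right) - 4}{154 - 211014} = \frac{\sqrt{-7} \left(-3\right) - 4}{-210860} = - \frac{i \sqrt{7} \left(-3\right) - 4}{210860} = - \frac{- 3 i \sqrt{7} - 4}{210860} = - \frac{-4 - 3 i \sqrt{7}}{210860} = \frac{1}{52715} + \frac{3 i \sqrt{7}}{210860}$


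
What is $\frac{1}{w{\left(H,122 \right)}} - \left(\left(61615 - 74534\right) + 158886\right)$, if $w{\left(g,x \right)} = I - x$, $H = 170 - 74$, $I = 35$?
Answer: $- \frac{12699130}{87} \approx -1.4597 \cdot 10^{5}$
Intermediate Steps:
$H = 96$ ($H = 170 - 74 = 96$)
$w{\left(g,x \right)} = 35 - x$
$\frac{1}{w{\left(H,122 \right)}} - \left(\left(61615 - 74534\right) + 158886\right) = \frac{1}{35 - 122} - \left(\left(61615 - 74534\right) + 158886\right) = \frac{1}{35 - 122} - \left(-12919 + 158886\right) = \frac{1}{-87} - 145967 = - \frac{1}{87} - 145967 = - \frac{12699130}{87}$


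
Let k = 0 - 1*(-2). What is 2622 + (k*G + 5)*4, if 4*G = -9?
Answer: 2624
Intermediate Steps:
G = -9/4 (G = (¼)*(-9) = -9/4 ≈ -2.2500)
k = 2 (k = 0 + 2 = 2)
2622 + (k*G + 5)*4 = 2622 + (2*(-9/4) + 5)*4 = 2622 + (-9/2 + 5)*4 = 2622 + (½)*4 = 2622 + 2 = 2624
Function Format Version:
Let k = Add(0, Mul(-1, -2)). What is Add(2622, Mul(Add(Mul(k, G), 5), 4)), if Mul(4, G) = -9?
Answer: 2624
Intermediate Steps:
G = Rational(-9, 4) (G = Mul(Rational(1, 4), -9) = Rational(-9, 4) ≈ -2.2500)
k = 2 (k = Add(0, 2) = 2)
Add(2622, Mul(Add(Mul(k, G), 5), 4)) = Add(2622, Mul(Add(Mul(2, Rational(-9, 4)), 5), 4)) = Add(2622, Mul(Add(Rational(-9, 2), 5), 4)) = Add(2622, Mul(Rational(1, 2), 4)) = Add(2622, 2) = 2624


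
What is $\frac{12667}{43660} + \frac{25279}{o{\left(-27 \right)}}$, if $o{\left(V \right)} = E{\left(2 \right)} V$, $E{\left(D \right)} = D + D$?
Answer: $- \frac{68894569}{294705} \approx -233.77$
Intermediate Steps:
$E{\left(D \right)} = 2 D$
$o{\left(V \right)} = 4 V$ ($o{\left(V \right)} = 2 \cdot 2 V = 4 V$)
$\frac{12667}{43660} + \frac{25279}{o{\left(-27 \right)}} = \frac{12667}{43660} + \frac{25279}{4 \left(-27\right)} = 12667 \cdot \frac{1}{43660} + \frac{25279}{-108} = \frac{12667}{43660} + 25279 \left(- \frac{1}{108}\right) = \frac{12667}{43660} - \frac{25279}{108} = - \frac{68894569}{294705}$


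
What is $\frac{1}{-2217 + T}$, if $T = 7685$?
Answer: $\frac{1}{5468} \approx 0.00018288$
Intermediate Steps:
$\frac{1}{-2217 + T} = \frac{1}{-2217 + 7685} = \frac{1}{5468}$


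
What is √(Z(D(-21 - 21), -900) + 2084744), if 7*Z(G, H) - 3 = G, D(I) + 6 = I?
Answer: √102152141/7 ≈ 1443.9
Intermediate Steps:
D(I) = -6 + I
Z(G, H) = 3/7 + G/7
√(Z(D(-21 - 21), -900) + 2084744) = √((3/7 + (-6 + (-21 - 21))/7) + 2084744) = √((3/7 + (-6 - 42)/7) + 2084744) = √((3/7 + (⅐)*(-48)) + 2084744) = √((3/7 - 48/7) + 2084744) = √(-45/7 + 2084744) = √(14593163/7) = √102152141/7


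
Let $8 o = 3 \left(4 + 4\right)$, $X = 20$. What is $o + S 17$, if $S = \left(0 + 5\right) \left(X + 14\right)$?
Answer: $2893$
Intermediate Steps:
$S = 170$ ($S = \left(0 + 5\right) \left(20 + 14\right) = 5 \cdot 34 = 170$)
$o = 3$ ($o = \frac{3 \left(4 + 4\right)}{8} = \frac{3 \cdot 8}{8} = \frac{1}{8} \cdot 24 = 3$)
$o + S 17 = 3 + 170 \cdot 17 = 3 + 2890 = 2893$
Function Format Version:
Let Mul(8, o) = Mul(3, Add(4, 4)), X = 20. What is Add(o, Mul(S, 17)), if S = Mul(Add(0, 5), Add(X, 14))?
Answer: 2893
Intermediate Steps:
S = 170 (S = Mul(Add(0, 5), Add(20, 14)) = Mul(5, 34) = 170)
o = 3 (o = Mul(Rational(1, 8), Mul(3, Add(4, 4))) = Mul(Rational(1, 8), Mul(3, 8)) = Mul(Rational(1, 8), 24) = 3)
Add(o, Mul(S, 17)) = Add(3, Mul(170, 17)) = Add(3, 2890) = 2893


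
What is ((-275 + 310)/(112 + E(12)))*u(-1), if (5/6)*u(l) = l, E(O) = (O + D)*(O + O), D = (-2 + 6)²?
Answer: -3/56 ≈ -0.053571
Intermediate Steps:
D = 16 (D = 4² = 16)
E(O) = 2*O*(16 + O) (E(O) = (O + 16)*(O + O) = (16 + O)*(2*O) = 2*O*(16 + O))
u(l) = 6*l/5
((-275 + 310)/(112 + E(12)))*u(-1) = ((-275 + 310)/(112 + 2*12*(16 + 12)))*((6/5)*(-1)) = (35/(112 + 2*12*28))*(-6/5) = (35/(112 + 672))*(-6/5) = (35/784)*(-6/5) = (35*(1/784))*(-6/5) = (5/112)*(-6/5) = -3/56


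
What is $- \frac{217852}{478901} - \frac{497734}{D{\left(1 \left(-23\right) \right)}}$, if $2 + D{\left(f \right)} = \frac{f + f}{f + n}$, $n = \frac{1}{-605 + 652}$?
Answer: $- \frac{128717267798212}{478901} \approx -2.6878 \cdot 10^{8}$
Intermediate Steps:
$n = \frac{1}{47} \approx 0.021277$
$D{\left(f \right)} = -2 + \frac{2 f}{\frac{1}{47} + f}$ ($D{\left(f \right)} = -2 + \frac{f + f}{f + \frac{1}{47}} = -2 + \frac{2 f}{\frac{1}{47} + f}$)
$- \frac{217852}{478901} - \frac{497734}{D{\left(1 \left(-23\right) \right)}} = - \frac{217852}{478901} - \frac{497734}{\left(-2\right) \frac{1}{1 + 47 \cdot 1 \left(-23\right)}} = \left(-217852\right) \frac{1}{478901} - \frac{497734}{\left(-2\right) \frac{1}{1 + 47 \left(-23\right)}} = - \frac{217852}{478901} - \frac{497734}{\left(-2\right) \frac{1}{1 - 1081}} = - \frac{217852}{478901} - \frac{497734}{\left(-2\right) \frac{1}{-1080}} = - \frac{217852}{478901} - \frac{497734}{\left(-2\right) \left(- \frac{1}{1080}\right)} = - \frac{217852}{478901} - 497734 \frac{1}{\frac{1}{540}} = - \frac{217852}{478901} - 268776360 = - \frac{128717267798212}{478901}$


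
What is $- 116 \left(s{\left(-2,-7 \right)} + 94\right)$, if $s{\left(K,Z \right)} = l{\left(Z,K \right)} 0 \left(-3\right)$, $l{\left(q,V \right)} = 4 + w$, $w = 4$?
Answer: $-10904$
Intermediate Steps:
$l{\left(q,V \right)} = 8$ ($l{\left(q,V \right)} = 4 + 4 = 8$)
$s{\left(K,Z \right)} = 0$ ($s{\left(K,Z \right)} = 8 \cdot 0 \left(-3\right) = 0 \left(-3\right) = 0$)
$- 116 \left(s{\left(-2,-7 \right)} + 94\right) = - 116 \left(0 + 94\right) = \left(-116\right) 94 = -10904$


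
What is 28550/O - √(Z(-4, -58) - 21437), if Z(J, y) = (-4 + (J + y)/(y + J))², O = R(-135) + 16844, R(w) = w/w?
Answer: 5710/3369 - 2*I*√5357 ≈ 1.6949 - 146.38*I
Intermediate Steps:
R(w) = 1
O = 16845 (O = 1 + 16844 = 16845)
Z(J, y) = 9 (Z(J, y) = (-4 + (J + y)/(J + y))² = (-4 + 1)² = (-3)² = 9)
28550/O - √(Z(-4, -58) - 21437) = 28550/16845 - √(9 - 21437) = 28550*(1/16845) - √(-21428) = 5710/3369 - 2*I*√5357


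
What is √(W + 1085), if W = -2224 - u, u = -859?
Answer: 2*I*√70 ≈ 16.733*I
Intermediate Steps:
W = -1365 (W = -2224 - 1*(-859) = -2224 + 859 = -1365)
√(W + 1085) = √(-1365 + 1085) = √(-280) = 2*I*√70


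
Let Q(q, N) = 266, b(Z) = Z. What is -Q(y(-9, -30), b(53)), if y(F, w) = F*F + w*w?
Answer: -266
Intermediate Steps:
y(F, w) = F² + w²
-Q(y(-9, -30), b(53)) = -1*266 = -266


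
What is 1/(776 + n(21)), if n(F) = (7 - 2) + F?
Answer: 1/802 ≈ 0.0012469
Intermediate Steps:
n(F) = 5 + F
1/(776 + n(21)) = 1/(776 + (5 + 21)) = 1/(776 + 26) = 1/802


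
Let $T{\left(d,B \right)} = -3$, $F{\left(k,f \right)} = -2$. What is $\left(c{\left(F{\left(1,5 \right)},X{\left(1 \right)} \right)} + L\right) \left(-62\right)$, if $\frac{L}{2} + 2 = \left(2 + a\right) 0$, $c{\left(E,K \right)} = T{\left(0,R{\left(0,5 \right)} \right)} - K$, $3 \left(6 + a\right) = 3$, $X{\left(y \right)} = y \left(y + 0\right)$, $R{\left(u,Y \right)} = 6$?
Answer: $496$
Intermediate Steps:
$X{\left(y \right)} = y^{2}$ ($X{\left(y \right)} = y y = y^{2}$)
$a = -5$ ($a = -6 + \frac{1}{3} \cdot 3 = -6 + 1 = -5$)
$c{\left(E,K \right)} = -3 - K$
$L = -4$ ($L = -4 + 2 \left(2 - 5\right) 0 = -4 + 2 \left(\left(-3\right) 0\right) = -4 + 2 \cdot 0 = -4 + 0 = -4$)
$\left(c{\left(F{\left(1,5 \right)},X{\left(1 \right)} \right)} + L\right) \left(-62\right) = \left(\left(-3 - 1^{2}\right) - 4\right) \left(-62\right) = \left(\left(-3 - 1\right) - 4\right) \left(-62\right) = \left(-4 - 4\right) \left(-62\right) = \left(-8\right) \left(-62\right) = 496$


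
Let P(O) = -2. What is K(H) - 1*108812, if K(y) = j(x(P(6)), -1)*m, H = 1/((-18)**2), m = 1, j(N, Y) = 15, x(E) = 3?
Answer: -108797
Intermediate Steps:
H = 1/324 ≈ 0.0030864
K(y) = 15 (K(y) = 15*1 = 15)
K(H) - 1*108812 = 15 - 1*108812 = 15 - 108812 = -108797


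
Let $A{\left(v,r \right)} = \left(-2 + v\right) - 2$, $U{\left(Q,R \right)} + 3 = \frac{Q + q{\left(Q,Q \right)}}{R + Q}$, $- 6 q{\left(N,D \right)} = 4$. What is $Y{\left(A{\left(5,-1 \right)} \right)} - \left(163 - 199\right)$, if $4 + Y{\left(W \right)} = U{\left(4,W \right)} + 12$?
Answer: $\frac{125}{3} \approx 41.667$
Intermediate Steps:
$q{\left(N,D \right)} = - \frac{2}{3}$ ($q{\left(N,D \right)} = \left(- \frac{1}{6}\right) 4 = - \frac{2}{3}$)
$U{\left(Q,R \right)} = -3 + \frac{- \frac{2}{3} + Q}{Q + R}$ ($U{\left(Q,R \right)} = -3 + \frac{Q - \frac{2}{3}}{R + Q} = -3 + \frac{- \frac{2}{3} + Q}{Q + R}$)
$A{\left(v,r \right)} = -4 + v$
$Y{\left(W \right)} = 8 + \frac{- \frac{26}{3} - 3 W}{4 + W}$ ($Y{\left(W \right)} = -4 + \left(\frac{- \frac{2}{3} - 3 W - 8}{4 + W} + 12\right) = -4 + \left(\frac{- \frac{26}{3} - 3 W}{4 + W} + 12\right) = -4 + \left(12 + \frac{- \frac{26}{3} - 3 W}{4 + W}\right) = 8 + \frac{- \frac{26}{3} - 3 W}{4 + W}$)
$Y{\left(A{\left(5,-1 \right)} \right)} - \left(163 - 199\right) = \frac{5 \left(14 + 3 \left(-4 + 5\right)\right)}{3 \left(4 + \left(-4 + 5\right)\right)} - \left(163 - 199\right) = \frac{5 \left(14 + 3 \cdot 1\right)}{3 \left(4 + 1\right)} - -36 = \frac{5 \left(14 + 3\right)}{3 \cdot 5} + 36 = \frac{5}{3} \cdot \frac{1}{5} \cdot 17 + 36 = \frac{17}{3} + 36 = \frac{125}{3}$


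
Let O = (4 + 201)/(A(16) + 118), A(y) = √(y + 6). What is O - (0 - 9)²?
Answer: -550936/6951 - 205*√22/13902 ≈ -79.329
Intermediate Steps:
A(y) = √(6 + y)
O = 205/(118 + √22) (O = (4 + 201)/(√(6 + 16) + 118) = 205/(√22 + 118) = 205/(118 + √22) ≈ 1.6709)
O - (0 - 9)² = (12095/6951 - 205*√22/13902) - (0 - 9)² = (12095/6951 - 205*√22/13902) - 1*(-9)² = (12095/6951 - 205*√22/13902) - 1*81 = (12095/6951 - 205*√22/13902) - 81 = -550936/6951 - 205*√22/13902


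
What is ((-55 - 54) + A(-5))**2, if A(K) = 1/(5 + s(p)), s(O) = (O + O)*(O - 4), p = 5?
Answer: 2669956/225 ≈ 11866.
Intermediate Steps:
s(O) = 2*O*(-4 + O) (s(O) = (2*O)*(-4 + O) = 2*O*(-4 + O))
A(K) = 1/15 (A(K) = 1/(5 + 2*5*(-4 + 5)) = 1/(5 + 2*5*1) = 1/(5 + 10) = 1/15)
((-55 - 54) + A(-5))**2 = ((-55 - 54) + 1/15)**2 = (-109 + 1/15)**2 = (-1634/15)**2 = 2669956/225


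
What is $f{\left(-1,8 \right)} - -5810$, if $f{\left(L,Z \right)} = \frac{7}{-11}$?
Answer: $\frac{63903}{11} \approx 5809.4$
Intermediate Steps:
$f{\left(L,Z \right)} = - \frac{7}{11}$ ($f{\left(L,Z \right)} = 7 \left(- \frac{1}{11}\right) = - \frac{7}{11}$)
$f{\left(-1,8 \right)} - -5810 = - \frac{7}{11} - -5810 = - \frac{7}{11} + 5810 = \frac{63903}{11}$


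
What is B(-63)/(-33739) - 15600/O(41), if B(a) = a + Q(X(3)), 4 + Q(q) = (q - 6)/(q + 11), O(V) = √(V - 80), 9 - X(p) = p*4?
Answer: 545/269912 + 400*I*√39 ≈ 0.0020192 + 2498.0*I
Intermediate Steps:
X(p) = 9 - 4*p (X(p) = 9 - p*4 = 9 - 4*p)
O(V) = √(-80 + V)
Q(q) = -4 + (-6 + q)/(11 + q) (Q(q) = -4 + (q - 6)/(q + 11) = -4 + (-6 + q)/(11 + q))
B(a) = -41/8 + a (B(a) = a + (-50 - 3*(9 - 4*3))/(11 + (9 - 4*3)) = a + (-50 - 3*(9 - 12))/(11 + (9 - 12)) = a + (-50 - 3*(-3))/(11 - 3) = a + (-50 + 9)/8 = a + (⅛)*(-41) = a - 41/8 = -41/8 + a)
B(-63)/(-33739) - 15600/O(41) = (-41/8 - 63)/(-33739) - 15600/√(-80 + 41) = -545/8*(-1/33739) - 15600*(-I*√39/39) = 545/269912 - 15600*(-I*√39/39) = 545/269912 - (-400)*I*√39 = 545/269912 + 400*I*√39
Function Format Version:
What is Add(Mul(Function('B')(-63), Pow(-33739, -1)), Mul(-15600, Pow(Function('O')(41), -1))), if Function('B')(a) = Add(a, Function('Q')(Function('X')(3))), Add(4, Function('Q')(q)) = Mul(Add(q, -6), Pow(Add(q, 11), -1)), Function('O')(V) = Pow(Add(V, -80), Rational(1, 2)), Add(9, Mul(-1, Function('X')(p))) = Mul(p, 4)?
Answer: Add(Rational(545, 269912), Mul(400, I, Pow(39, Rational(1, 2)))) ≈ Add(0.0020192, Mul(2498.0, I))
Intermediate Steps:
Function('X')(p) = Add(9, Mul(-4, p)) (Function('X')(p) = Add(9, Mul(-1, Mul(p, 4))) = Add(9, Mul(-1, Mul(4, p))) = Add(9, Mul(-4, p)))
Function('O')(V) = Pow(Add(-80, V), Rational(1, 2))
Function('Q')(q) = Add(-4, Mul(Pow(Add(11, q), -1), Add(-6, q))) (Function('Q')(q) = Add(-4, Mul(Add(q, -6), Pow(Add(q, 11), -1))) = Add(-4, Mul(Add(-6, q), Pow(Add(11, q), -1))) = Add(-4, Mul(Pow(Add(11, q), -1), Add(-6, q))))
Function('B')(a) = Add(Rational(-41, 8), a) (Function('B')(a) = Add(a, Mul(Pow(Add(11, Add(9, Mul(-4, 3))), -1), Add(-50, Mul(-3, Add(9, Mul(-4, 3)))))) = Add(a, Mul(Pow(Add(11, Add(9, -12)), -1), Add(-50, Mul(-3, Add(9, -12))))) = Add(a, Mul(Pow(Add(11, -3), -1), Add(-50, Mul(-3, -3)))) = Add(a, Mul(Pow(8, -1), Add(-50, 9))) = Add(a, Mul(Rational(1, 8), -41)) = Add(a, Rational(-41, 8)) = Add(Rational(-41, 8), a))
Add(Mul(Function('B')(-63), Pow(-33739, -1)), Mul(-15600, Pow(Function('O')(41), -1))) = Add(Mul(Add(Rational(-41, 8), -63), Pow(-33739, -1)), Mul(-15600, Pow(Pow(Add(-80, 41), Rational(1, 2)), -1))) = Add(Mul(Rational(-545, 8), Rational(-1, 33739)), Mul(-15600, Pow(Pow(-39, Rational(1, 2)), -1))) = Add(Rational(545, 269912), Mul(-15600, Pow(Mul(I, Pow(39, Rational(1, 2))), -1))) = Add(Rational(545, 269912), Mul(-15600, Mul(Rational(-1, 39), I, Pow(39, Rational(1, 2))))) = Add(Rational(545, 269912), Mul(400, I, Pow(39, Rational(1, 2))))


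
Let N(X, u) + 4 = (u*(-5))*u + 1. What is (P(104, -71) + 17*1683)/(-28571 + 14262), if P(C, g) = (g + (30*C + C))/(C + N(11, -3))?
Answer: -1605369/801304 ≈ -2.0034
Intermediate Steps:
N(X, u) = -3 - 5*u² (N(X, u) = -4 + ((u*(-5))*u + 1) = -4 + ((-5*u)*u + 1) = -4 + (-5*u² + 1) = -4 + (1 - 5*u²) = -3 - 5*u²)
P(C, g) = (g + 31*C)/(-48 + C) (P(C, g) = (g + (30*C + C))/(C + (-3 - 5*(-3)²)) = (g + 31*C)/(C + (-3 - 5*9)) = (g + 31*C)/(C + (-3 - 45)) = (g + 31*C)/(C - 48) = (g + 31*C)/(-48 + C))
(P(104, -71) + 17*1683)/(-28571 + 14262) = ((-71 + 31*104)/(-48 + 104) + 17*1683)/(-28571 + 14262) = ((-71 + 3224)/56 + 28611)/(-14309) = ((1/56)*3153 + 28611)*(-1/14309) = (3153/56 + 28611)*(-1/14309) = (1605369/56)*(-1/14309) = -1605369/801304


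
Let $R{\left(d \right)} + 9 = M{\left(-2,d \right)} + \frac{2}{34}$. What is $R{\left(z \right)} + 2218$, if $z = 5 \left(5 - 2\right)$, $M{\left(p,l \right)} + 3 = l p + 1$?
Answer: $\frac{37010}{17} \approx 2177.1$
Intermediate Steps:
$M{\left(p,l \right)} = -2 + l p$ ($M{\left(p,l \right)} = -3 + \left(l p + 1\right) = -3 + \left(1 + l p\right) = -2 + l p$)
$z = 15$ ($z = 5 \cdot 3 = 15$)
$R{\left(d \right)} = - \frac{186}{17} - 2 d$ ($R{\left(d \right)} = -9 + \left(\left(-2 + d \left(-2\right)\right) + \frac{2}{34}\right) = -9 + \left(\left(-2 - 2 d\right) + 2 \cdot \frac{1}{34}\right) = -9 + \left(\left(-2 - 2 d\right) + \frac{1}{17}\right) = -9 - \left(\frac{33}{17} + 2 d\right) = - \frac{186}{17} - 2 d$)
$R{\left(z \right)} + 2218 = \left(- \frac{186}{17} - 30\right) + 2218 = - \frac{696}{17} + 2218 = \frac{37010}{17}$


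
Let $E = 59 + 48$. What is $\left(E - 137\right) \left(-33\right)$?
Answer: $990$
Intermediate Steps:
$E = 107$
$\left(E - 137\right) \left(-33\right) = \left(107 - 137\right) \left(-33\right) = \left(-30\right) \left(-33\right) = 990$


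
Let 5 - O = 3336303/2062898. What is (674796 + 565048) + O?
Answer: 2557678686099/2062898 ≈ 1.2398e+6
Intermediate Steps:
O = 6978187/2062898 (O = 5 - 3336303/2062898 = 6978187/2062898 ≈ 3.3827)
(674796 + 565048) + O = (674796 + 565048) + 6978187/2062898 = 1239844 + 6978187/2062898 = 2557678686099/2062898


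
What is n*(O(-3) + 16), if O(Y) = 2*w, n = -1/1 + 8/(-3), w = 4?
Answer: -88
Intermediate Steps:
n = -11/3 (n = -1*1 + 8*(-1/3) = -1 - 8/3 = -11/3 ≈ -3.6667)
O(Y) = 8 (O(Y) = 2*4 = 8)
n*(O(-3) + 16) = -11*(8 + 16)/3 = -11/3*24 = -88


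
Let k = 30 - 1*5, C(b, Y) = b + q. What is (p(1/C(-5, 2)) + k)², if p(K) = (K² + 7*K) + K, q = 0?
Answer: 343396/625 ≈ 549.43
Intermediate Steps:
C(b, Y) = b (C(b, Y) = b + 0 = b)
p(K) = K² + 8*K
k = 25 (k = 30 - 5 = 25)
(p(1/C(-5, 2)) + k)² = ((8 + 1/(-5))/(-5) + 25)² = (-(8 - ⅕)/5 + 25)² = (-⅕*39/5 + 25)² = (-39/25 + 25)² = (586/25)² = 343396/625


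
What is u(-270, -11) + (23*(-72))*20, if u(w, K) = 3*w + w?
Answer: -34200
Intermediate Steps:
u(w, K) = 4*w
u(-270, -11) + (23*(-72))*20 = 4*(-270) + (23*(-72))*20 = -1080 - 1656*20 = -1080 - 33120 = -34200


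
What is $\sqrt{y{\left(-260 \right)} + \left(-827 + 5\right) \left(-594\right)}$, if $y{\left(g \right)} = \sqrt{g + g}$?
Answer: $\sqrt{488268 + 2 i \sqrt{130}} \approx 698.76 + 0.016 i$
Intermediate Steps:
$y{\left(g \right)} = \sqrt{2} \sqrt{g}$ ($y{\left(g \right)} = \sqrt{2 g} = \sqrt{2} \sqrt{g}$)
$\sqrt{y{\left(-260 \right)} + \left(-827 + 5\right) \left(-594\right)} = \sqrt{\sqrt{2} \sqrt{-260} + \left(-827 + 5\right) \left(-594\right)} = \sqrt{\sqrt{2} \cdot 2 i \sqrt{65} - -488268} = \sqrt{2 i \sqrt{130} + 488268} = \sqrt{488268 + 2 i \sqrt{130}}$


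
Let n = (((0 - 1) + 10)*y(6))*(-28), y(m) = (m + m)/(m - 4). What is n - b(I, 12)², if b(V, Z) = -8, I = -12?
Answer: -1576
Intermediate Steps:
y(m) = 2*m/(-4 + m) (y(m) = (2*m)/(-4 + m) = 2*m/(-4 + m))
n = -1512 (n = (((0 - 1) + 10)*(2*6/(-4 + 6)))*(-28) = ((-1 + 10)*(2*6/2))*(-28) = (9*(2*6*(½)))*(-28) = (9*6)*(-28) = 54*(-28) = -1512)
n - b(I, 12)² = -1512 - 1*(-8)² = -1512 - 1*64 = -1512 - 64 = -1576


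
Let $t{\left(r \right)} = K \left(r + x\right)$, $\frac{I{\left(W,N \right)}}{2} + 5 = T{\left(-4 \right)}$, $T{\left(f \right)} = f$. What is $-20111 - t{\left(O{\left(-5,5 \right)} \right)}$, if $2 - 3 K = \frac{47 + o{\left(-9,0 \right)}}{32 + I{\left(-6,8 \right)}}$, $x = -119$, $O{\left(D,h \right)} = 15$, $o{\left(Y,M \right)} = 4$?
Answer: $- \frac{423527}{21} \approx -20168.0$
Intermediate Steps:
$I{\left(W,N \right)} = -18$ ($I{\left(W,N \right)} = -10 + 2 \left(-4\right) = -10 - 8 = -18$)
$K = - \frac{23}{42}$ ($K = \frac{2}{3} - \frac{\left(47 + 4\right) \frac{1}{32 - 18}}{3} = \frac{2}{3} - \frac{51 \cdot \frac{1}{14}}{3} = \frac{2}{3} - \frac{17}{14} = - \frac{23}{42} \approx -0.54762$)
$t{\left(r \right)} = \frac{391}{6} - \frac{23 r}{42}$ ($t{\left(r \right)} = - \frac{23 \left(r - 119\right)}{42} = - \frac{23 \left(-119 + r\right)}{42} = \frac{391}{6} - \frac{23 r}{42}$)
$-20111 - t{\left(O{\left(-5,5 \right)} \right)} = -20111 - \left(\frac{391}{6} - \frac{115}{14}\right) = -20111 - \frac{1196}{21} = - \frac{423527}{21}$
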